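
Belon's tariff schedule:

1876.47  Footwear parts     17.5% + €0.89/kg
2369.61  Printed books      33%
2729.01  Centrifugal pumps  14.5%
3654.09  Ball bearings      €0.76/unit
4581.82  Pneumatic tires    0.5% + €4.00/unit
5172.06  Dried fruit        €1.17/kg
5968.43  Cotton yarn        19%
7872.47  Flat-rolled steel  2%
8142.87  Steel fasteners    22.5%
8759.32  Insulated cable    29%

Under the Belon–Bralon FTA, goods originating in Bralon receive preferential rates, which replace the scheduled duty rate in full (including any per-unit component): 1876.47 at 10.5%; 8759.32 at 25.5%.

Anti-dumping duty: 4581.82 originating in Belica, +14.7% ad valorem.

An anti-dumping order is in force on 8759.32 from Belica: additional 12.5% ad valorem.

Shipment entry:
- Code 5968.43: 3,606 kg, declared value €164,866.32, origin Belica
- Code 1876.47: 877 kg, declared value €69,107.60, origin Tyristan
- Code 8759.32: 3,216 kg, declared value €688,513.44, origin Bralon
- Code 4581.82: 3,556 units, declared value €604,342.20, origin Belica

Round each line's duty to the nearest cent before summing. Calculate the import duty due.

€325,853.90

Line 1 (5968.43, Belica, 3,606 kg, €164,866.32):
Base rate for 5968.43 is 19%.
Duty = €164,866.32 × 19% = €31,324.60.
Line 2 (1876.47, Tyristan, 877 kg, €69,107.60):
Base rate for 1876.47 is 17.5% + €0.89/kg.
1876.47 has an FTA preferential rate, but origin Tyristan is not Bralon; base rate stands.
Duty = €69,107.60 × 17.5% + 877 × €0.89 = €12,874.36.
Line 3 (8759.32, Bralon, 3,216 kg, €688,513.44):
Base rate for 8759.32 is 29%.
Origin Bralon qualifies under the Belon–Bralon agreement and 8759.32 is covered: preferential rate 25.5% applies instead.
The additional-duty order on 8759.32 targets Belica, not Bralon; it does not apply.
Duty = €688,513.44 × 25.5% = €175,570.93.
Line 4 (4581.82, Belica, 3,556 units, €604,342.20):
Base rate for 4581.82 is 0.5% + €4.00/unit.
Additional duty on 4581.82 from Belica: +14.7%. Applied ad valorem rate: 0.5% + 14.7% = 15.2%.
Duty = €604,342.20 × 15.2% + 3,556 × €4.00 = €106,084.01.
Total = €31,324.60 + €12,874.36 + €175,570.93 + €106,084.01 = €325,853.90.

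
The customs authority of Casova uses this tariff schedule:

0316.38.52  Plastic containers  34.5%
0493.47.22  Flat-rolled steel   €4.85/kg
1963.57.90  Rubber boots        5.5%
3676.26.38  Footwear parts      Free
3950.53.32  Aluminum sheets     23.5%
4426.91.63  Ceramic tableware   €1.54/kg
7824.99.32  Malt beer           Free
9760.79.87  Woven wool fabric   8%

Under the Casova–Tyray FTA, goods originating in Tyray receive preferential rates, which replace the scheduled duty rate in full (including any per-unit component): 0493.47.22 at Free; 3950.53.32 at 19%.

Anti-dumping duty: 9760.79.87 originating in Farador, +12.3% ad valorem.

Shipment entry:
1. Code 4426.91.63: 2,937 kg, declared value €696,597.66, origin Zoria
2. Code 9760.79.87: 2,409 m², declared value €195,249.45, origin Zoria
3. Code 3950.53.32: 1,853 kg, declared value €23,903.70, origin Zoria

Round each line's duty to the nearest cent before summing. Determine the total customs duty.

€25,760.31

Line 1 (4426.91.63, Zoria, 2,937 kg, €696,597.66):
Base rate for 4426.91.63 is €1.54/kg.
Duty = 2,937 × €1.54 = €4,522.98.
Line 2 (9760.79.87, Zoria, 2,409 m², €195,249.45):
Base rate for 9760.79.87 is 8%.
The additional-duty order on 9760.79.87 targets Farador, not Zoria; it does not apply.
Duty = €195,249.45 × 8% = €15,619.96.
Line 3 (3950.53.32, Zoria, 1,853 kg, €23,903.70):
Base rate for 3950.53.32 is 23.5%.
3950.53.32 has an FTA preferential rate, but origin Zoria is not Tyray; base rate stands.
Duty = €23,903.70 × 23.5% = €5,617.37.
Total = €4,522.98 + €15,619.96 + €5,617.37 = €25,760.31.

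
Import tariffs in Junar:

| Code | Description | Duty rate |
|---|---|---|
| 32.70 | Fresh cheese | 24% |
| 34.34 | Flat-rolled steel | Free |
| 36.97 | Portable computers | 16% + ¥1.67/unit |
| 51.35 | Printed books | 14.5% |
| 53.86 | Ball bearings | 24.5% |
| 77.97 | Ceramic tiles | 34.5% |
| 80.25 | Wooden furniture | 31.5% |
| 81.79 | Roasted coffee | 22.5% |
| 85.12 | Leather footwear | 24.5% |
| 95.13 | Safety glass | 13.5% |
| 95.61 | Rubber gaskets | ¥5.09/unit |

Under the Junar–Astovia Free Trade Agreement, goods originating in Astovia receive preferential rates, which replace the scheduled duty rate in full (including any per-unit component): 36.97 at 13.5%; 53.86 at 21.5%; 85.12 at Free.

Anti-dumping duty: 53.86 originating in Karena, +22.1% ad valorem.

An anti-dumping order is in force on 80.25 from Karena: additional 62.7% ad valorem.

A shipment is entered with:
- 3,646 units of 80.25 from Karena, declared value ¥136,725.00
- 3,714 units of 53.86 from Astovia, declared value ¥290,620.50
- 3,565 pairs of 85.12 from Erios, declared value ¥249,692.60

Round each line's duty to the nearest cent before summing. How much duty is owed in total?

¥252,453.05

Line 1 (80.25, Karena, 3,646 units, ¥136,725.00):
Base rate for 80.25 is 31.5%.
Additional duty on 80.25 from Karena: +62.7%. Applied ad valorem rate: 31.5% + 62.7% = 94.2%.
Duty = ¥136,725.00 × 94.2% = ¥128,794.95.
Line 2 (53.86, Astovia, 3,714 units, ¥290,620.50):
Base rate for 53.86 is 24.5%.
Origin Astovia qualifies under the Junar–Astovia agreement and 53.86 is covered: preferential rate 21.5% applies instead.
The additional-duty order on 53.86 targets Karena, not Astovia; it does not apply.
Duty = ¥290,620.50 × 21.5% = ¥62,483.41.
Line 3 (85.12, Erios, 3,565 pairs, ¥249,692.60):
Base rate for 85.12 is 24.5%.
85.12 has an FTA preferential rate, but origin Erios is not Astovia; base rate stands.
Duty = ¥249,692.60 × 24.5% = ¥61,174.69.
Total = ¥128,794.95 + ¥62,483.41 + ¥61,174.69 = ¥252,453.05.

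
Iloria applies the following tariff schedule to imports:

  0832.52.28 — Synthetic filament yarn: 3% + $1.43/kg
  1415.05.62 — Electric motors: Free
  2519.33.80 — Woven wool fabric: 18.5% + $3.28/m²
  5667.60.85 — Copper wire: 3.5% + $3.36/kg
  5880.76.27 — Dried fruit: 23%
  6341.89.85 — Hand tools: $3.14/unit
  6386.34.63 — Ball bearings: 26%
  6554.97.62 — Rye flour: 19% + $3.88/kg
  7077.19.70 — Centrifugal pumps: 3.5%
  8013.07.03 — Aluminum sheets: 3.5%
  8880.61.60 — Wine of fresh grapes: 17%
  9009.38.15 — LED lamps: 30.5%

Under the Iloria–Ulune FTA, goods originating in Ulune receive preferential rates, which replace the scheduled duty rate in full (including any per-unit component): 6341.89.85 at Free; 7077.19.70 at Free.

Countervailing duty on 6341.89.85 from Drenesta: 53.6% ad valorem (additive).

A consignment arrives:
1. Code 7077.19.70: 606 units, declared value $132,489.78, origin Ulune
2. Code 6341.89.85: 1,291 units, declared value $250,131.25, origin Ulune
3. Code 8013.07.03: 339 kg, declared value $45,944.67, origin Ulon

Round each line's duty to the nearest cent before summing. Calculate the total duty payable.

Line 1 (7077.19.70, Ulune, 606 units, $132,489.78):
Base rate for 7077.19.70 is 3.5%.
Origin Ulune qualifies under the Iloria–Ulune agreement and 7077.19.70 is covered: preferential rate Free applies instead.
Duty = $132,489.78 × 0% = $0.00.
Line 2 (6341.89.85, Ulune, 1,291 units, $250,131.25):
Base rate for 6341.89.85 is $3.14/unit.
Origin Ulune qualifies under the Iloria–Ulune agreement and 6341.89.85 is covered: preferential rate Free applies instead.
The additional-duty order on 6341.89.85 targets Drenesta, not Ulune; it does not apply.
Duty = $250,131.25 × 0% = $0.00.
Line 3 (8013.07.03, Ulon, 339 kg, $45,944.67):
Base rate for 8013.07.03 is 3.5%.
Duty = $45,944.67 × 3.5% = $1,608.06.
Total = $0.00 + $0.00 + $1,608.06 = $1,608.06.

$1,608.06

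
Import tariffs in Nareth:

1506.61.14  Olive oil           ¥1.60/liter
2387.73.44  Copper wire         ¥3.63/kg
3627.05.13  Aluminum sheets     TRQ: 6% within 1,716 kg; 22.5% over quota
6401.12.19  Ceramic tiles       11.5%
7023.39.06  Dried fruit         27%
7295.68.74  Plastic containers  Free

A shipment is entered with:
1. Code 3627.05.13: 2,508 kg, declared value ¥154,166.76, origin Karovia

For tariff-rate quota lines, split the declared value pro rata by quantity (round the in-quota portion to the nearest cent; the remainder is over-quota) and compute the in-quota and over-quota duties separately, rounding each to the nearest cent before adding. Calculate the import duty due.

Line 1 (3627.05.13, Karovia, 2,508 kg, ¥154,166.76):
Code 3627.05.13 is under a tariff-rate quota (threshold 1,716 kg). In-quota: 1,716 kg at 6%; over-quota: 792 kg at 22.5%.
Pro-rata value split: in-quota = ¥154,166.76 × 1,716/2,508 = ¥105,482.52; over-quota = ¥154,166.76 − ¥105,482.52 = ¥48,684.24.
In-quota duty = ¥105,482.52 × 6% = ¥6,328.95. Over-quota duty = ¥48,684.24 × 22.5% = ¥10,953.95.
Line duty = ¥6,328.95 + ¥10,953.95 = ¥17,282.90.

¥17,282.90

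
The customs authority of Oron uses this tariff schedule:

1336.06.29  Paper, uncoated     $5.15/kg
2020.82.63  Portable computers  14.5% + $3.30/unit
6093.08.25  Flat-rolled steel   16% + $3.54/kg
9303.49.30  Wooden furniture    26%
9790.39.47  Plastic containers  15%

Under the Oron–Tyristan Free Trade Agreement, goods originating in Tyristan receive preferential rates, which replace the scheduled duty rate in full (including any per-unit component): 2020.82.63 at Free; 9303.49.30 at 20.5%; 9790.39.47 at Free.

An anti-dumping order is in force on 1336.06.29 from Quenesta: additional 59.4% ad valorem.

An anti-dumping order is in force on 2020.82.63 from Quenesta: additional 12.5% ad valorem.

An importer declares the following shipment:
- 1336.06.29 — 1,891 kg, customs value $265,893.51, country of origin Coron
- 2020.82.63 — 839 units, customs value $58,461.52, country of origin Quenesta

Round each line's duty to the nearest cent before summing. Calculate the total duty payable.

Line 1 (1336.06.29, Coron, 1,891 kg, $265,893.51):
Base rate for 1336.06.29 is $5.15/kg.
The additional-duty order on 1336.06.29 targets Quenesta, not Coron; it does not apply.
Duty = 1,891 × $5.15 = $9,738.65.
Line 2 (2020.82.63, Quenesta, 839 units, $58,461.52):
Base rate for 2020.82.63 is 14.5% + $3.30/unit.
2020.82.63 has an FTA preferential rate, but origin Quenesta is not Tyristan; base rate stands.
Additional duty on 2020.82.63 from Quenesta: +12.5%. Applied ad valorem rate: 14.5% + 12.5% = 27%.
Duty = $58,461.52 × 27% + 839 × $3.30 = $18,553.31.
Total = $9,738.65 + $18,553.31 = $28,291.96.

$28,291.96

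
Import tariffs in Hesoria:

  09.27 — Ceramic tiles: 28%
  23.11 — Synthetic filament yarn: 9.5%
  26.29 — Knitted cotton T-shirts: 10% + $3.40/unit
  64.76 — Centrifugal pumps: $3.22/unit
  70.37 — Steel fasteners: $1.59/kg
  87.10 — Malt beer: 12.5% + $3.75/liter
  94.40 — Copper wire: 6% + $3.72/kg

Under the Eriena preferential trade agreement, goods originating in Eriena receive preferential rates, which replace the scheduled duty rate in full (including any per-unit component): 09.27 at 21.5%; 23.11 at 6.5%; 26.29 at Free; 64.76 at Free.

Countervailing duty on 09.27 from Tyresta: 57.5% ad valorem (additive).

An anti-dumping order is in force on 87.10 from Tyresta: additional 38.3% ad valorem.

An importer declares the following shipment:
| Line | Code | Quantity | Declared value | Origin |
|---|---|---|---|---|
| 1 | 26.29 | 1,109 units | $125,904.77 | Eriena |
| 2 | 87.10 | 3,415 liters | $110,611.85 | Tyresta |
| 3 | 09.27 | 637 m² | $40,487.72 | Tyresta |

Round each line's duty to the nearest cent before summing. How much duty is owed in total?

$103,614.07

Line 1 (26.29, Eriena, 1,109 units, $125,904.77):
Base rate for 26.29 is 10% + $3.40/unit.
Origin Eriena qualifies under the Hesoria–Eriena agreement and 26.29 is covered: preferential rate Free applies instead.
Duty = $125,904.77 × 0% = $0.00.
Line 2 (87.10, Tyresta, 3,415 liters, $110,611.85):
Base rate for 87.10 is 12.5% + $3.75/liter.
Additional duty on 87.10 from Tyresta: +38.3%. Applied ad valorem rate: 12.5% + 38.3% = 50.8%.
Duty = $110,611.85 × 50.8% + 3,415 × $3.75 = $68,997.07.
Line 3 (09.27, Tyresta, 637 m², $40,487.72):
Base rate for 09.27 is 28%.
09.27 has an FTA preferential rate, but origin Tyresta is not Eriena; base rate stands.
Additional duty on 09.27 from Tyresta: +57.5%. Applied ad valorem rate: 28% + 57.5% = 85.5%.
Duty = $40,487.72 × 85.5% = $34,617.00.
Total = $0.00 + $68,997.07 + $34,617.00 = $103,614.07.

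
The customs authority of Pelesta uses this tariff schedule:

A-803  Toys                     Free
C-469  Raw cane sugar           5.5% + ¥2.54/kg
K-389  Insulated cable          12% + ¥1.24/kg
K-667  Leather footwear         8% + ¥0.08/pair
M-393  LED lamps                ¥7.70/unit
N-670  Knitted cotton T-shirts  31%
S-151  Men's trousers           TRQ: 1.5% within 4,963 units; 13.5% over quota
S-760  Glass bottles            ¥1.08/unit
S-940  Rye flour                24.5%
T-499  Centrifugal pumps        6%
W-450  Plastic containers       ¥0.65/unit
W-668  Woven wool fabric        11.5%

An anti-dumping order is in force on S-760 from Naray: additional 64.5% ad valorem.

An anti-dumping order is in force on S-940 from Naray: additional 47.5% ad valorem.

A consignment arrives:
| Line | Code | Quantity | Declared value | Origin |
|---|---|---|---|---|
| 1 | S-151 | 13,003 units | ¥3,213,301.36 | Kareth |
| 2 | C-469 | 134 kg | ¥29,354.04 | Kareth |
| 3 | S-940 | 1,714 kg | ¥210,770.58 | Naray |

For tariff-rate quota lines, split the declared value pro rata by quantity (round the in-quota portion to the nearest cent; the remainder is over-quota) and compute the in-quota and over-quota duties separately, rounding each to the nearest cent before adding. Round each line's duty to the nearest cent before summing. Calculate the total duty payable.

Line 1 (S-151, Kareth, 13,003 units, ¥3,213,301.36):
Code S-151 is under a tariff-rate quota (threshold 4,963 units). In-quota: 4,963 units at 1.5%; over-quota: 8,040 units at 13.5%.
Pro-rata value split: in-quota = ¥3,213,301.36 × 4,963/13,003 = ¥1,226,456.56; over-quota = ¥3,213,301.36 − ¥1,226,456.56 = ¥1,986,844.80.
In-quota duty = ¥1,226,456.56 × 1.5% = ¥18,396.85. Over-quota duty = ¥1,986,844.80 × 13.5% = ¥268,224.05.
Line duty = ¥18,396.85 + ¥268,224.05 = ¥286,620.90.
Line 2 (C-469, Kareth, 134 kg, ¥29,354.04):
Base rate for C-469 is 5.5% + ¥2.54/kg.
Duty = ¥29,354.04 × 5.5% + 134 × ¥2.54 = ¥1,954.83.
Line 3 (S-940, Naray, 1,714 kg, ¥210,770.58):
Base rate for S-940 is 24.5%.
Additional duty on S-940 from Naray: +47.5%. Applied ad valorem rate: 24.5% + 47.5% = 72%.
Duty = ¥210,770.58 × 72% = ¥151,754.82.
Total = ¥286,620.90 + ¥1,954.83 + ¥151,754.82 = ¥440,330.55.

¥440,330.55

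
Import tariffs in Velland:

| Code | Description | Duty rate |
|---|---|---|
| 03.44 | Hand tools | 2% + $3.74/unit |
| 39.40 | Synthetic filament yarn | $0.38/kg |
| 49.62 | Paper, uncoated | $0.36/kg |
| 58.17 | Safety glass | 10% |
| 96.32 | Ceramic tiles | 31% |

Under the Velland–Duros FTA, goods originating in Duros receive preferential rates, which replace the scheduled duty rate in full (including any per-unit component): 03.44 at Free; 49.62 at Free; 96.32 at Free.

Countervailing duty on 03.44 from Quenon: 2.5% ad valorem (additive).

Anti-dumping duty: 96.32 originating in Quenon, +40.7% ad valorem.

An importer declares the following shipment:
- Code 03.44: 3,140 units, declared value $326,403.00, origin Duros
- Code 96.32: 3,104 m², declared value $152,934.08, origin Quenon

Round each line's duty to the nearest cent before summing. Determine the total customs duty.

Line 1 (03.44, Duros, 3,140 units, $326,403.00):
Base rate for 03.44 is 2% + $3.74/unit.
Origin Duros qualifies under the Velland–Duros agreement and 03.44 is covered: preferential rate Free applies instead.
The additional-duty order on 03.44 targets Quenon, not Duros; it does not apply.
Duty = $326,403.00 × 0% = $0.00.
Line 2 (96.32, Quenon, 3,104 m², $152,934.08):
Base rate for 96.32 is 31%.
96.32 has an FTA preferential rate, but origin Quenon is not Duros; base rate stands.
Additional duty on 96.32 from Quenon: +40.7%. Applied ad valorem rate: 31% + 40.7% = 71.7%.
Duty = $152,934.08 × 71.7% = $109,653.74.
Total = $0.00 + $109,653.74 = $109,653.74.

$109,653.74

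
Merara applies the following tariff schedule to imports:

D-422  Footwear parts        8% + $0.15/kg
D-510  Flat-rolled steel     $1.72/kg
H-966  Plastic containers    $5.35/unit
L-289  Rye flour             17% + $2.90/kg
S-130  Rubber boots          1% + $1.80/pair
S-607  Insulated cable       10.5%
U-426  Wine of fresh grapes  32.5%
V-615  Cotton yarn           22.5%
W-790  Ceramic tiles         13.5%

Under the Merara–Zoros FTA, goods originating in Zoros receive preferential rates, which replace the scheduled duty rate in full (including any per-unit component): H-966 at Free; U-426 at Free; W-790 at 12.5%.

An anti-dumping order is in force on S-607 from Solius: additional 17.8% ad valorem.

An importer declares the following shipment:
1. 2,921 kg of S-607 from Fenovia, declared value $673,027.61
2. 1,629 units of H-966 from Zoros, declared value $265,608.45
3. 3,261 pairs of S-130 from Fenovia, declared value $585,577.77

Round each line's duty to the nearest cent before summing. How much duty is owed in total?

Line 1 (S-607, Fenovia, 2,921 kg, $673,027.61):
Base rate for S-607 is 10.5%.
The additional-duty order on S-607 targets Solius, not Fenovia; it does not apply.
Duty = $673,027.61 × 10.5% = $70,667.90.
Line 2 (H-966, Zoros, 1,629 units, $265,608.45):
Base rate for H-966 is $5.35/unit.
Origin Zoros qualifies under the Merara–Zoros agreement and H-966 is covered: preferential rate Free applies instead.
Duty = $265,608.45 × 0% = $0.00.
Line 3 (S-130, Fenovia, 3,261 pairs, $585,577.77):
Base rate for S-130 is 1% + $1.80/pair.
Duty = $585,577.77 × 1% + 3,261 × $1.80 = $11,725.58.
Total = $70,667.90 + $0.00 + $11,725.58 = $82,393.48.

$82,393.48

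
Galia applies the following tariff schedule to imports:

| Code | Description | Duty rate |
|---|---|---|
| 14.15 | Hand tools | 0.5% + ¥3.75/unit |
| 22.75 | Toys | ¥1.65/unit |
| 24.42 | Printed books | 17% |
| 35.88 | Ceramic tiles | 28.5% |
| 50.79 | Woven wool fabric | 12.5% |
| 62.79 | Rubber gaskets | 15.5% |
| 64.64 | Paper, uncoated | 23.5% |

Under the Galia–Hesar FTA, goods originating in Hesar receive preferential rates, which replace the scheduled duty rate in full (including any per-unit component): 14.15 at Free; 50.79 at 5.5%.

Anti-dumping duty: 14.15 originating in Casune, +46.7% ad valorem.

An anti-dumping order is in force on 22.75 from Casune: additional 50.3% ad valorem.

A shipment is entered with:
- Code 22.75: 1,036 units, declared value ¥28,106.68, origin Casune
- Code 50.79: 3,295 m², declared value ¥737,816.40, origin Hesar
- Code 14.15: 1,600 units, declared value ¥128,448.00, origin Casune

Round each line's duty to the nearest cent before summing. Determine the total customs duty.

¥123,054.42

Line 1 (22.75, Casune, 1,036 units, ¥28,106.68):
Base rate for 22.75 is ¥1.65/unit.
Additional duty on 22.75 from Casune: +50.3% ad valorem. Applied ad valorem rate = 50.3%.
Duty = ¥28,106.68 × 50.3% + 1,036 × ¥1.65 = ¥15,847.06.
Line 2 (50.79, Hesar, 3,295 m², ¥737,816.40):
Base rate for 50.79 is 12.5%.
Origin Hesar qualifies under the Galia–Hesar agreement and 50.79 is covered: preferential rate 5.5% applies instead.
Duty = ¥737,816.40 × 5.5% = ¥40,579.90.
Line 3 (14.15, Casune, 1,600 units, ¥128,448.00):
Base rate for 14.15 is 0.5% + ¥3.75/unit.
14.15 has an FTA preferential rate, but origin Casune is not Hesar; base rate stands.
Additional duty on 14.15 from Casune: +46.7%. Applied ad valorem rate: 0.5% + 46.7% = 47.2%.
Duty = ¥128,448.00 × 47.2% + 1,600 × ¥3.75 = ¥66,627.46.
Total = ¥15,847.06 + ¥40,579.90 + ¥66,627.46 = ¥123,054.42.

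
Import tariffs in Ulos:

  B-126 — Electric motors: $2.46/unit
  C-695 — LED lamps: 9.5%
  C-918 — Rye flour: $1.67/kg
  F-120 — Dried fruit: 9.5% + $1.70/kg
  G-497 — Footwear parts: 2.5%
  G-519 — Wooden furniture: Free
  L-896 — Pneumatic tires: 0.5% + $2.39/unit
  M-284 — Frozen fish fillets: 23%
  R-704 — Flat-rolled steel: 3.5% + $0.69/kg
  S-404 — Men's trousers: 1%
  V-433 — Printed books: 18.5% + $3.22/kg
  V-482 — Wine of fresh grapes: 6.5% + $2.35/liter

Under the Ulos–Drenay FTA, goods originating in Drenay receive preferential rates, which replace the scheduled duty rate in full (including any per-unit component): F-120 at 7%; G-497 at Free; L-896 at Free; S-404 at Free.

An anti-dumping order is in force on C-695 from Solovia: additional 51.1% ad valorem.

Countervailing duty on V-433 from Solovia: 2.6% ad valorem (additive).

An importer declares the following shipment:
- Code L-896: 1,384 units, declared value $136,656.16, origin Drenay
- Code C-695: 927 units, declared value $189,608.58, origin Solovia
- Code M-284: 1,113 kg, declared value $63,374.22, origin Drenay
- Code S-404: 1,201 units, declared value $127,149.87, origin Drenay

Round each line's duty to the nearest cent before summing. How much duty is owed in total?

$129,478.87

Line 1 (L-896, Drenay, 1,384 units, $136,656.16):
Base rate for L-896 is 0.5% + $2.39/unit.
Origin Drenay qualifies under the Ulos–Drenay agreement and L-896 is covered: preferential rate Free applies instead.
Duty = $136,656.16 × 0% = $0.00.
Line 2 (C-695, Solovia, 927 units, $189,608.58):
Base rate for C-695 is 9.5%.
Additional duty on C-695 from Solovia: +51.1%. Applied ad valorem rate: 9.5% + 51.1% = 60.6%.
Duty = $189,608.58 × 60.6% = $114,902.80.
Line 3 (M-284, Drenay, 1,113 kg, $63,374.22):
Base rate for M-284 is 23%.
Origin Drenay is the FTA partner but M-284 is not on the preference list; base rate stands.
Duty = $63,374.22 × 23% = $14,576.07.
Line 4 (S-404, Drenay, 1,201 units, $127,149.87):
Base rate for S-404 is 1%.
Origin Drenay qualifies under the Ulos–Drenay agreement and S-404 is covered: preferential rate Free applies instead.
Duty = $127,149.87 × 0% = $0.00.
Total = $0.00 + $114,902.80 + $14,576.07 + $0.00 = $129,478.87.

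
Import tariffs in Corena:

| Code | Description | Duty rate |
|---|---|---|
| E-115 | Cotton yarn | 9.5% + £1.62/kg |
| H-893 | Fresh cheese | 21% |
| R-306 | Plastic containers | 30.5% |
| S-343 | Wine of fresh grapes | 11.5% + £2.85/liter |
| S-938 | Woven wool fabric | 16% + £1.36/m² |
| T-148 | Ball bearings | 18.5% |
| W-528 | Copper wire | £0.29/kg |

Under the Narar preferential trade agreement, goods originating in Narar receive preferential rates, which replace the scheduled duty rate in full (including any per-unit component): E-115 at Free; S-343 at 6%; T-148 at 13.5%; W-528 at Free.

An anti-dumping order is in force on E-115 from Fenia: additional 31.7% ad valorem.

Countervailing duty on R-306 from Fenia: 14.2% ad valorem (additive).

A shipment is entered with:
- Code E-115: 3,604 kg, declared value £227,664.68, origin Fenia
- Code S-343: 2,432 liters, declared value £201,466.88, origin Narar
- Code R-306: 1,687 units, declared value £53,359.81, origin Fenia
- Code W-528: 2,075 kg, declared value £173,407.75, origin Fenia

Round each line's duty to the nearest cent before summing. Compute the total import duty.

£136,177.93

Line 1 (E-115, Fenia, 3,604 kg, £227,664.68):
Base rate for E-115 is 9.5% + £1.62/kg.
E-115 has an FTA preferential rate, but origin Fenia is not Narar; base rate stands.
Additional duty on E-115 from Fenia: +31.7%. Applied ad valorem rate: 9.5% + 31.7% = 41.2%.
Duty = £227,664.68 × 41.2% + 3,604 × £1.62 = £99,636.33.
Line 2 (S-343, Narar, 2,432 liters, £201,466.88):
Base rate for S-343 is 11.5% + £2.85/liter.
Origin Narar qualifies under the Corena–Narar agreement and S-343 is covered: preferential rate 6% applies instead.
Duty = £201,466.88 × 6% = £12,088.01.
Line 3 (R-306, Fenia, 1,687 units, £53,359.81):
Base rate for R-306 is 30.5%.
Additional duty on R-306 from Fenia: +14.2%. Applied ad valorem rate: 30.5% + 14.2% = 44.7%.
Duty = £53,359.81 × 44.7% = £23,851.84.
Line 4 (W-528, Fenia, 2,075 kg, £173,407.75):
Base rate for W-528 is £0.29/kg.
W-528 has an FTA preferential rate, but origin Fenia is not Narar; base rate stands.
Duty = 2,075 × £0.29 = £601.75.
Total = £99,636.33 + £12,088.01 + £23,851.84 + £601.75 = £136,177.93.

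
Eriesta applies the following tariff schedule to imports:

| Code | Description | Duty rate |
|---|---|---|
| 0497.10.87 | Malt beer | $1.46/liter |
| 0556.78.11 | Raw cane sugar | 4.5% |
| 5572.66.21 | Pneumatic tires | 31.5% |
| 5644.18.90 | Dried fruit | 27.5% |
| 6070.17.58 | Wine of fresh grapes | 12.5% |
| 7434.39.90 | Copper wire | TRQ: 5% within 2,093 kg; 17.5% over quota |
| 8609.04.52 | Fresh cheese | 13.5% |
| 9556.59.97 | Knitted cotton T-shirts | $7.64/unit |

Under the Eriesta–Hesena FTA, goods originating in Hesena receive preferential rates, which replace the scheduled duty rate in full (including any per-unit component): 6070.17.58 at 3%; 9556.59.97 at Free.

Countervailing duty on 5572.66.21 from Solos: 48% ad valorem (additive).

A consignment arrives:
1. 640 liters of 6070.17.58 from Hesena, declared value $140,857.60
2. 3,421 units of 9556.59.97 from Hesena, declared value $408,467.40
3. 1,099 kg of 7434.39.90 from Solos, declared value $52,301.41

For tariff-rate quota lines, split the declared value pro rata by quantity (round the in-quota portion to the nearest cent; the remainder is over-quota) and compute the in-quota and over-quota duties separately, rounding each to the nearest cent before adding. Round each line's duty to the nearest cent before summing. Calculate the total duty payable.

Line 1 (6070.17.58, Hesena, 640 liters, $140,857.60):
Base rate for 6070.17.58 is 12.5%.
Origin Hesena qualifies under the Eriesta–Hesena agreement and 6070.17.58 is covered: preferential rate 3% applies instead.
Duty = $140,857.60 × 3% = $4,225.73.
Line 2 (9556.59.97, Hesena, 3,421 units, $408,467.40):
Base rate for 9556.59.97 is $7.64/unit.
Origin Hesena qualifies under the Eriesta–Hesena agreement and 9556.59.97 is covered: preferential rate Free applies instead.
Duty = $408,467.40 × 0% = $0.00.
Line 3 (7434.39.90, Solos, 1,099 kg, $52,301.41):
Code 7434.39.90 is under a tariff-rate quota (threshold 2,093 kg). Quantity 1,099 kg is within the quota, so the in-quota rate 5% applies to the full value.
Duty = $52,301.41 × 5% = $2,615.07.
Total = $4,225.73 + $0.00 + $2,615.07 = $6,840.80.

$6,840.80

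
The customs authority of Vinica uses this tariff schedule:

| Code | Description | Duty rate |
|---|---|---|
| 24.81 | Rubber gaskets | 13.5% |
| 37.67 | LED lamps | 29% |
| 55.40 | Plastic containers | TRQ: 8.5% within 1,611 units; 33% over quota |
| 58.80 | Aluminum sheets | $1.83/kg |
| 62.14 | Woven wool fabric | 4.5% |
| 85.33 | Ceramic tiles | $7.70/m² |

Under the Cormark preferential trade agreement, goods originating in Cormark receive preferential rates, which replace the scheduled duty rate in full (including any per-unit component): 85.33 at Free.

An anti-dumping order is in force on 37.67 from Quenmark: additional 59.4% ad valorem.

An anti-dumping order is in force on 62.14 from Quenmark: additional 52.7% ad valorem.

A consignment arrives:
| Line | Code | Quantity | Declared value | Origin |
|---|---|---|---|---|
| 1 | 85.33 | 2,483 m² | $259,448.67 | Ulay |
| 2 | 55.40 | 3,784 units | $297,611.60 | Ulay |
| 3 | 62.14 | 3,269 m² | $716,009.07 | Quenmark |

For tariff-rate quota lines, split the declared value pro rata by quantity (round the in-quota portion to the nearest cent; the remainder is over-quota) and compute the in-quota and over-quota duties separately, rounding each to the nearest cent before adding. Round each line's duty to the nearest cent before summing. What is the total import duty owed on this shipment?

Line 1 (85.33, Ulay, 2,483 m², $259,448.67):
Base rate for 85.33 is $7.70/m².
85.33 has an FTA preferential rate, but origin Ulay is not Cormark; base rate stands.
Duty = 2,483 × $7.70 = $19,119.10.
Line 2 (55.40, Ulay, 3,784 units, $297,611.60):
Code 55.40 is under a tariff-rate quota (threshold 1,611 units). In-quota: 1,611 units at 8.5%; over-quota: 2,173 units at 33%.
Pro-rata value split: in-quota = $297,611.60 × 1,611/3,784 = $126,705.15; over-quota = $297,611.60 − $126,705.15 = $170,906.45.
In-quota duty = $126,705.15 × 8.5% = $10,769.94. Over-quota duty = $170,906.45 × 33% = $56,399.13.
Line duty = $10,769.94 + $56,399.13 = $67,169.07.
Line 3 (62.14, Quenmark, 3,269 m², $716,009.07):
Base rate for 62.14 is 4.5%.
Additional duty on 62.14 from Quenmark: +52.7%. Applied ad valorem rate: 4.5% + 52.7% = 57.2%.
Duty = $716,009.07 × 57.2% = $409,557.19.
Total = $19,119.10 + $67,169.07 + $409,557.19 = $495,845.36.

$495,845.36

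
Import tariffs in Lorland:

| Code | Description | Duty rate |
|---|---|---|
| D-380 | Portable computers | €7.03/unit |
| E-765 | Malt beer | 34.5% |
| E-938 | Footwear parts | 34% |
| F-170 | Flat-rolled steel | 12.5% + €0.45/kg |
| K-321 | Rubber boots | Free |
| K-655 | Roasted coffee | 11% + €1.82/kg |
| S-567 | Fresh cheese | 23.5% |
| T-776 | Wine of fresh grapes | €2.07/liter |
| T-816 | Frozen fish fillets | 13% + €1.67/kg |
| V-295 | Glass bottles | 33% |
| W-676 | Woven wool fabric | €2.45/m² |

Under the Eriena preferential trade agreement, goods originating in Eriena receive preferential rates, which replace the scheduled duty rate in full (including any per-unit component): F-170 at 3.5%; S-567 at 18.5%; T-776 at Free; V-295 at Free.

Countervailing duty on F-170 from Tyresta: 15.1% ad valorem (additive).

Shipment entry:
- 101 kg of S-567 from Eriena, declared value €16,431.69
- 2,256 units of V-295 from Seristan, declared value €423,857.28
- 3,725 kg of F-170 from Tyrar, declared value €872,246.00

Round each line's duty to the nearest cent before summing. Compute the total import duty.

€253,619.76

Line 1 (S-567, Eriena, 101 kg, €16,431.69):
Base rate for S-567 is 23.5%.
Origin Eriena qualifies under the Lorland–Eriena agreement and S-567 is covered: preferential rate 18.5% applies instead.
Duty = €16,431.69 × 18.5% = €3,039.86.
Line 2 (V-295, Seristan, 2,256 units, €423,857.28):
Base rate for V-295 is 33%.
V-295 has an FTA preferential rate, but origin Seristan is not Eriena; base rate stands.
Duty = €423,857.28 × 33% = €139,872.90.
Line 3 (F-170, Tyrar, 3,725 kg, €872,246.00):
Base rate for F-170 is 12.5% + €0.45/kg.
F-170 has an FTA preferential rate, but origin Tyrar is not Eriena; base rate stands.
The additional-duty order on F-170 targets Tyresta, not Tyrar; it does not apply.
Duty = €872,246.00 × 12.5% + 3,725 × €0.45 = €110,707.00.
Total = €3,039.86 + €139,872.90 + €110,707.00 = €253,619.76.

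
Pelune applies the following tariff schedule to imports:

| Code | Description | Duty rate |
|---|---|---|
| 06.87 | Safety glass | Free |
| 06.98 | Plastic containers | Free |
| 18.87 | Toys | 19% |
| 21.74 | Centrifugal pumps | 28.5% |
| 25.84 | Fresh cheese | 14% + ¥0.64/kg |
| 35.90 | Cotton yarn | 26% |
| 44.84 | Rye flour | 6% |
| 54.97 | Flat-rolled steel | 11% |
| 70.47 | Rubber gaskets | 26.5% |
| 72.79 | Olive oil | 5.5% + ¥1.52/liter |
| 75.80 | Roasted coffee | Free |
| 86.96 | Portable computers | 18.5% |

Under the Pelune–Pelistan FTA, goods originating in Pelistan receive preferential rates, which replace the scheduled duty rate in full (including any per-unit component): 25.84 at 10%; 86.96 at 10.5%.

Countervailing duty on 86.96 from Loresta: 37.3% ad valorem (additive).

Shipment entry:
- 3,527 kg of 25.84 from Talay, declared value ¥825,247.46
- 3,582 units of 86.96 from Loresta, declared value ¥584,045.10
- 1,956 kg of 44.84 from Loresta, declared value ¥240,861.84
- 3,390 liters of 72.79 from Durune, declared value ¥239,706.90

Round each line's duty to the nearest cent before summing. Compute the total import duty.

¥476,477.48

Line 1 (25.84, Talay, 3,527 kg, ¥825,247.46):
Base rate for 25.84 is 14% + ¥0.64/kg.
25.84 has an FTA preferential rate, but origin Talay is not Pelistan; base rate stands.
Duty = ¥825,247.46 × 14% + 3,527 × ¥0.64 = ¥117,791.92.
Line 2 (86.96, Loresta, 3,582 units, ¥584,045.10):
Base rate for 86.96 is 18.5%.
86.96 has an FTA preferential rate, but origin Loresta is not Pelistan; base rate stands.
Additional duty on 86.96 from Loresta: +37.3%. Applied ad valorem rate: 18.5% + 37.3% = 55.8%.
Duty = ¥584,045.10 × 55.8% = ¥325,897.17.
Line 3 (44.84, Loresta, 1,956 kg, ¥240,861.84):
Base rate for 44.84 is 6%.
Duty = ¥240,861.84 × 6% = ¥14,451.71.
Line 4 (72.79, Durune, 3,390 liters, ¥239,706.90):
Base rate for 72.79 is 5.5% + ¥1.52/liter.
Duty = ¥239,706.90 × 5.5% + 3,390 × ¥1.52 = ¥18,336.68.
Total = ¥117,791.92 + ¥325,897.17 + ¥14,451.71 + ¥18,336.68 = ¥476,477.48.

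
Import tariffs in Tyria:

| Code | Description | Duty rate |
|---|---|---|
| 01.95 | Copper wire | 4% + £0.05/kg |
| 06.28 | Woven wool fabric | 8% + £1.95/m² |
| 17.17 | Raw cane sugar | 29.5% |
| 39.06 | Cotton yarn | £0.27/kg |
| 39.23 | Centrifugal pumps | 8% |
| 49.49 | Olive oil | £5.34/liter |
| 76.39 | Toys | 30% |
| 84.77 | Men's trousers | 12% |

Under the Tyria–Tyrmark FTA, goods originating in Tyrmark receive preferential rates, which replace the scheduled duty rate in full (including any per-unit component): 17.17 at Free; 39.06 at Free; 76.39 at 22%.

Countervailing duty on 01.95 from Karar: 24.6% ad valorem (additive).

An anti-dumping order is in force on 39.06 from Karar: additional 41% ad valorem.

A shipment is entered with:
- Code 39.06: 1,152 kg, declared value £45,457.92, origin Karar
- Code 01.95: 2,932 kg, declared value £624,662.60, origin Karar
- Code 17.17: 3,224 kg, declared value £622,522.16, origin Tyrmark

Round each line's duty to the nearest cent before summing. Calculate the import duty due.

Line 1 (39.06, Karar, 1,152 kg, £45,457.92):
Base rate for 39.06 is £0.27/kg.
39.06 has an FTA preferential rate, but origin Karar is not Tyrmark; base rate stands.
Additional duty on 39.06 from Karar: +41% ad valorem. Applied ad valorem rate = 41%.
Duty = £45,457.92 × 41% + 1,152 × £0.27 = £18,948.79.
Line 2 (01.95, Karar, 2,932 kg, £624,662.60):
Base rate for 01.95 is 4% + £0.05/kg.
Additional duty on 01.95 from Karar: +24.6%. Applied ad valorem rate: 4% + 24.6% = 28.6%.
Duty = £624,662.60 × 28.6% + 2,932 × £0.05 = £178,800.10.
Line 3 (17.17, Tyrmark, 3,224 kg, £622,522.16):
Base rate for 17.17 is 29.5%.
Origin Tyrmark qualifies under the Tyria–Tyrmark agreement and 17.17 is covered: preferential rate Free applies instead.
Duty = £622,522.16 × 0% = £0.00.
Total = £18,948.79 + £178,800.10 + £0.00 = £197,748.89.

£197,748.89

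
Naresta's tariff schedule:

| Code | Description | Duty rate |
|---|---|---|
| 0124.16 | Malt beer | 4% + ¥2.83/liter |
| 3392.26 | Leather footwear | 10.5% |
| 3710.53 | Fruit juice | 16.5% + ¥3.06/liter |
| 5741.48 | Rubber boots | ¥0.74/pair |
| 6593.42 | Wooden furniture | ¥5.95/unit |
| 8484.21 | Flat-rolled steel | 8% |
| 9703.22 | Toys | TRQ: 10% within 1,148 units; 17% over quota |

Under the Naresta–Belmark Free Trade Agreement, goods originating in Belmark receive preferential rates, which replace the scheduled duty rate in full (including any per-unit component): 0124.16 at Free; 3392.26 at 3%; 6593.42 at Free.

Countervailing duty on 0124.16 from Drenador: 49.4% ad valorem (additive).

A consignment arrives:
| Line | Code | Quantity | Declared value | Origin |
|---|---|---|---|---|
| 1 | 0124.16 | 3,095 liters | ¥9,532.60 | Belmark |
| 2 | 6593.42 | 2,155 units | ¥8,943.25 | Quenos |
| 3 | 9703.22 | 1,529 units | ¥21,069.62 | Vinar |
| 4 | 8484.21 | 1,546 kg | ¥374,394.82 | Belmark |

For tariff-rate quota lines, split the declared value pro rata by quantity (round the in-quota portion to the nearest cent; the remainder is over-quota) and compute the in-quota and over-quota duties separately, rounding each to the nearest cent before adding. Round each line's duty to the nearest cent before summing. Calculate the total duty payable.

Line 1 (0124.16, Belmark, 3,095 liters, ¥9,532.60):
Base rate for 0124.16 is 4% + ¥2.83/liter.
Origin Belmark qualifies under the Naresta–Belmark agreement and 0124.16 is covered: preferential rate Free applies instead.
The additional-duty order on 0124.16 targets Drenador, not Belmark; it does not apply.
Duty = ¥9,532.60 × 0% = ¥0.00.
Line 2 (6593.42, Quenos, 2,155 units, ¥8,943.25):
Base rate for 6593.42 is ¥5.95/unit.
6593.42 has an FTA preferential rate, but origin Quenos is not Belmark; base rate stands.
Duty = 2,155 × ¥5.95 = ¥12,822.25.
Line 3 (9703.22, Vinar, 1,529 units, ¥21,069.62):
Code 9703.22 is under a tariff-rate quota (threshold 1,148 units). In-quota: 1,148 units at 10%; over-quota: 381 units at 17%.
Pro-rata value split: in-quota = ¥21,069.62 × 1,148/1,529 = ¥15,819.44; over-quota = ¥21,069.62 − ¥15,819.44 = ¥5,250.18.
In-quota duty = ¥15,819.44 × 10% = ¥1,581.94. Over-quota duty = ¥5,250.18 × 17% = ¥892.53.
Line duty = ¥1,581.94 + ¥892.53 = ¥2,474.47.
Line 4 (8484.21, Belmark, 1,546 kg, ¥374,394.82):
Base rate for 8484.21 is 8%.
Origin Belmark is the FTA partner but 8484.21 is not on the preference list; base rate stands.
Duty = ¥374,394.82 × 8% = ¥29,951.59.
Total = ¥0.00 + ¥12,822.25 + ¥2,474.47 + ¥29,951.59 = ¥45,248.31.

¥45,248.31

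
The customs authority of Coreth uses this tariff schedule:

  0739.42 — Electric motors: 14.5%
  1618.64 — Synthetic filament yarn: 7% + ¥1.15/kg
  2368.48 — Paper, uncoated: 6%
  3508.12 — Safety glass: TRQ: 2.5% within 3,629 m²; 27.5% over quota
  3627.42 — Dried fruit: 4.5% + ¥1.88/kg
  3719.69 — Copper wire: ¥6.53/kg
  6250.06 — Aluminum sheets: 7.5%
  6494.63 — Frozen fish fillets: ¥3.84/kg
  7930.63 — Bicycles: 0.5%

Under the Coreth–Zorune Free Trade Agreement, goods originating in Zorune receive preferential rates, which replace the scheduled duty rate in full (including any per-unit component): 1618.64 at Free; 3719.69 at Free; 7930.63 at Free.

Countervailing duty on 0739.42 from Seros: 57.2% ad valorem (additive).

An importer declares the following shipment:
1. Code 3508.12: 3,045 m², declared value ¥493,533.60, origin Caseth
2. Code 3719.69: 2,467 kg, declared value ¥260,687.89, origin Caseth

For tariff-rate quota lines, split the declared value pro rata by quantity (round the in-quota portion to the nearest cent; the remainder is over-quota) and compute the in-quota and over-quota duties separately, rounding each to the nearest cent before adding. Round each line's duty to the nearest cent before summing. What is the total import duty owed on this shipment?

Line 1 (3508.12, Caseth, 3,045 m², ¥493,533.60):
Code 3508.12 is under a tariff-rate quota (threshold 3,629 m²). Quantity 3,045 m² is within the quota, so the in-quota rate 2.5% applies to the full value.
Duty = ¥493,533.60 × 2.5% = ¥12,338.34.
Line 2 (3719.69, Caseth, 2,467 kg, ¥260,687.89):
Base rate for 3719.69 is ¥6.53/kg.
3719.69 has an FTA preferential rate, but origin Caseth is not Zorune; base rate stands.
Duty = 2,467 × ¥6.53 = ¥16,109.51.
Total = ¥12,338.34 + ¥16,109.51 = ¥28,447.85.

¥28,447.85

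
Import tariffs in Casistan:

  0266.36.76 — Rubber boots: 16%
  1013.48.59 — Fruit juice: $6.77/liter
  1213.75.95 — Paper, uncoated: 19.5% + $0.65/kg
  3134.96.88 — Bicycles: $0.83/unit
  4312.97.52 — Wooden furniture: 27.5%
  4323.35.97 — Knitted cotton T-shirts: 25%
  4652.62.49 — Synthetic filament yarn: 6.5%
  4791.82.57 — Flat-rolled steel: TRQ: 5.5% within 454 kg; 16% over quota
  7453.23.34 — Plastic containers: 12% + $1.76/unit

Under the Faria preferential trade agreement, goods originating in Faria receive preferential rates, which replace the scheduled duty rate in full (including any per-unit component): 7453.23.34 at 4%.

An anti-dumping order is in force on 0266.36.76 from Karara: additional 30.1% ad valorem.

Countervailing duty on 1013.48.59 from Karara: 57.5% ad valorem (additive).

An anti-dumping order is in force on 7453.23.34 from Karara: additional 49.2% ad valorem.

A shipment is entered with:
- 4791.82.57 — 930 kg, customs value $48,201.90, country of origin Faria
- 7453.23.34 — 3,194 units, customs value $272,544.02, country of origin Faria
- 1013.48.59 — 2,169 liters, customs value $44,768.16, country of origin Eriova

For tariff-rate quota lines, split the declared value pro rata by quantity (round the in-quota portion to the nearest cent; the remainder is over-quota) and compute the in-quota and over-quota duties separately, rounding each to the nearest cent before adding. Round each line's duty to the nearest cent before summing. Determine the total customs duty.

Line 1 (4791.82.57, Faria, 930 kg, $48,201.90):
Code 4791.82.57 is under a tariff-rate quota (threshold 454 kg). In-quota: 454 kg at 5.5%; over-quota: 476 kg at 16%.
Pro-rata value split: in-quota = $48,201.90 × 454/930 = $23,530.82; over-quota = $48,201.90 − $23,530.82 = $24,671.08.
In-quota duty = $23,530.82 × 5.5% = $1,294.20. Over-quota duty = $24,671.08 × 16% = $3,947.37.
Line duty = $1,294.20 + $3,947.37 = $5,241.57.
Line 2 (7453.23.34, Faria, 3,194 units, $272,544.02):
Base rate for 7453.23.34 is 12% + $1.76/unit.
Origin Faria qualifies under the Casistan–Faria agreement and 7453.23.34 is covered: preferential rate 4% applies instead.
The additional-duty order on 7453.23.34 targets Karara, not Faria; it does not apply.
Duty = $272,544.02 × 4% = $10,901.76.
Line 3 (1013.48.59, Eriova, 2,169 liters, $44,768.16):
Base rate for 1013.48.59 is $6.77/liter.
The additional-duty order on 1013.48.59 targets Karara, not Eriova; it does not apply.
Duty = 2,169 × $6.77 = $14,684.13.
Total = $5,241.57 + $10,901.76 + $14,684.13 = $30,827.46.

$30,827.46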